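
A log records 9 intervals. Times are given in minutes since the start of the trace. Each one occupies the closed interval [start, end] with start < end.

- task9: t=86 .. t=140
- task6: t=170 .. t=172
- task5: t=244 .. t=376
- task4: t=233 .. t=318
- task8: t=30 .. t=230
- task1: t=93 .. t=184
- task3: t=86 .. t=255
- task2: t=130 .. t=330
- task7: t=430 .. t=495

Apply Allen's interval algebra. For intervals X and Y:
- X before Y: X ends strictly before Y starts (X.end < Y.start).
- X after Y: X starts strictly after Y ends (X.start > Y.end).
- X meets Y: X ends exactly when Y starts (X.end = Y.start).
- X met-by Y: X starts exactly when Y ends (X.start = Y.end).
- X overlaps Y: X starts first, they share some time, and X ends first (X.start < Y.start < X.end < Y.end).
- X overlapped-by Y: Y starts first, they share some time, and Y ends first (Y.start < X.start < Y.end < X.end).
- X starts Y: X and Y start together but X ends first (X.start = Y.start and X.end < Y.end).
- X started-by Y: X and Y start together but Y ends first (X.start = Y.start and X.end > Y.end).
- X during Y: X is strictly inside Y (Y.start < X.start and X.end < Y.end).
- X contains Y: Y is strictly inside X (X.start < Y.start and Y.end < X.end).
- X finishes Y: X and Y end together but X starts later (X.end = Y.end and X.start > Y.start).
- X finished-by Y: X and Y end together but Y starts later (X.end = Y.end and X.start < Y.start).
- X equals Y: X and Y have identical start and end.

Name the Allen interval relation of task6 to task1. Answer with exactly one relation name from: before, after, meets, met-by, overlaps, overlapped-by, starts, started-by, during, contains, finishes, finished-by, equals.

during

task6 = [t=170, t=172]; task1 = [t=93, t=184].
Compare endpoints: task6.start > task1.start, task6.start < task1.end, task6.end > task1.start, task6.end < task1.end.
That pattern is 'during'.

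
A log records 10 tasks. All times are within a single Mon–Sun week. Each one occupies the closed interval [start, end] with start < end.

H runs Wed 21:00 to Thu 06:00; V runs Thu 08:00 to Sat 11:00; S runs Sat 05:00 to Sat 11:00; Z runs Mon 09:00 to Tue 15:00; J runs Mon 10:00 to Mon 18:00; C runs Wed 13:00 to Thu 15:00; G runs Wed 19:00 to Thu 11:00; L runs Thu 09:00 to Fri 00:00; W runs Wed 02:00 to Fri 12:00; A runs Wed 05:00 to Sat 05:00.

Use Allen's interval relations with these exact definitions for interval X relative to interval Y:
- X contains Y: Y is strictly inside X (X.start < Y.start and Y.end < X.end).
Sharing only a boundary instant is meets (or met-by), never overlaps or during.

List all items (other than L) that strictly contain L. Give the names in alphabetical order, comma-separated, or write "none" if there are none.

Target L = [Thu 09:00, Fri 00:00].
A [Wed 05:00, Sat 05:00] → contains → yes.
C [Wed 13:00, Thu 15:00] → overlaps → no.
G [Wed 19:00, Thu 11:00] → overlaps → no.
H [Wed 21:00, Thu 06:00] → before → no.
J [Mon 10:00, Mon 18:00] → before → no.
S [Sat 05:00, Sat 11:00] → after → no.
V [Thu 08:00, Sat 11:00] → contains → yes.
W [Wed 02:00, Fri 12:00] → contains → yes.
Z [Mon 09:00, Tue 15:00] → before → no.
Result: A, V, W.

A, V, W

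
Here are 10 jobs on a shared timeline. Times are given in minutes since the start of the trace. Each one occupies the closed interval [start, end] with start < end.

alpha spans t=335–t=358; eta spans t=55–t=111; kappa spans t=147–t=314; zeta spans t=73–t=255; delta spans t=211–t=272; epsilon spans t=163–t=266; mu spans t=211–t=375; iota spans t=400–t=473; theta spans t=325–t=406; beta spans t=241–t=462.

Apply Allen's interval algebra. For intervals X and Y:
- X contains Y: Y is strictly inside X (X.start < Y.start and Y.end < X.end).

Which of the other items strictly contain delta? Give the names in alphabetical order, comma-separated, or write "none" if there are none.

Target delta = [t=211, t=272].
alpha [t=335, t=358] → after → no.
beta [t=241, t=462] → overlapped-by → no.
epsilon [t=163, t=266] → overlaps → no.
eta [t=55, t=111] → before → no.
iota [t=400, t=473] → after → no.
kappa [t=147, t=314] → contains → yes.
mu [t=211, t=375] → started-by → no.
theta [t=325, t=406] → after → no.
zeta [t=73, t=255] → overlaps → no.
Result: kappa.

kappa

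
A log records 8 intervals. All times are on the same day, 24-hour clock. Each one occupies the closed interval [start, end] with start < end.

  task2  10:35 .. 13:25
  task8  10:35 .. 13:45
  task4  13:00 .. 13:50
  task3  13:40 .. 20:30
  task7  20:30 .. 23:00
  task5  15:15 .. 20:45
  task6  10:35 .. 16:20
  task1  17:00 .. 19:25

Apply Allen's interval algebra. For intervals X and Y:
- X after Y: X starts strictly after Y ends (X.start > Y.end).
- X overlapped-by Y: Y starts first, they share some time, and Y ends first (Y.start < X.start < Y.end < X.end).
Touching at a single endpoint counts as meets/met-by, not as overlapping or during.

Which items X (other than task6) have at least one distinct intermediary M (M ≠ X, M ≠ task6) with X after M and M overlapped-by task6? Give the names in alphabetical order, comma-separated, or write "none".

Target task6 = [10:35, 16:20].
Intermediaries M with M overlapped-by task6: task3, task5.
Via task3 — items with X after task3: none.
Via task5 — items with X after task5: none.
Union: none.

none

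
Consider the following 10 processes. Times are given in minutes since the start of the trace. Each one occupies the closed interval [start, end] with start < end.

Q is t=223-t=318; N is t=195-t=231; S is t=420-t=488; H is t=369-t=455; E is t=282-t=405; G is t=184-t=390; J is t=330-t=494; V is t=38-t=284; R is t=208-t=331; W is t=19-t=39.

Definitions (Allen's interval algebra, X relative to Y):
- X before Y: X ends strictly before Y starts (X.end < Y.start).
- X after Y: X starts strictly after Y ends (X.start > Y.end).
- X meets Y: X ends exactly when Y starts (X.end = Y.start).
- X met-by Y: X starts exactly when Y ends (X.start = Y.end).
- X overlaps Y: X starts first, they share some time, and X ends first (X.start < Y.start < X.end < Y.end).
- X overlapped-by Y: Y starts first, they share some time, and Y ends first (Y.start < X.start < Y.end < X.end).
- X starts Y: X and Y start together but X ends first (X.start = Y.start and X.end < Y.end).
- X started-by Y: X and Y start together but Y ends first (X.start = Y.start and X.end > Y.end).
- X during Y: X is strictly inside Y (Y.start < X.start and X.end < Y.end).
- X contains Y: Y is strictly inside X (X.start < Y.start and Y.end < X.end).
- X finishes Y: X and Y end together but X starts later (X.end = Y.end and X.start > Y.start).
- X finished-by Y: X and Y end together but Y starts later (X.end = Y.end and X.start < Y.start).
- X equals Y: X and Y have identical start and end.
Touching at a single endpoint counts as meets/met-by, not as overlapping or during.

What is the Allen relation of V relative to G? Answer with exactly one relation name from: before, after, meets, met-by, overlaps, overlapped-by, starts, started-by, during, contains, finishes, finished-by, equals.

V = [t=38, t=284]; G = [t=184, t=390].
Compare endpoints: V.start < G.start, V.start < G.end, V.end > G.start, V.end < G.end.
That pattern is 'overlaps'.

overlaps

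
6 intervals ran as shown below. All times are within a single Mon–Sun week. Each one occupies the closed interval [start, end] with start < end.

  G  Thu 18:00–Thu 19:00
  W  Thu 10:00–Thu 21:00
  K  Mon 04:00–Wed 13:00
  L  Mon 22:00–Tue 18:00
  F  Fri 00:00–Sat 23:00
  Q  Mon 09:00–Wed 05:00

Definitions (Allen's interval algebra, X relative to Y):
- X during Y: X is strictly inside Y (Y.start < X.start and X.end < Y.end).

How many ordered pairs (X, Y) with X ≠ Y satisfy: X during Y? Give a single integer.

Checking all 30 ordered pairs for relation 'during'; matching pairs in alphabetical order:
(G, W): G during W ✓
(L, K): L during K ✓
(L, Q): L during Q ✓
(Q, K): Q during K ✓
Count: 4.

4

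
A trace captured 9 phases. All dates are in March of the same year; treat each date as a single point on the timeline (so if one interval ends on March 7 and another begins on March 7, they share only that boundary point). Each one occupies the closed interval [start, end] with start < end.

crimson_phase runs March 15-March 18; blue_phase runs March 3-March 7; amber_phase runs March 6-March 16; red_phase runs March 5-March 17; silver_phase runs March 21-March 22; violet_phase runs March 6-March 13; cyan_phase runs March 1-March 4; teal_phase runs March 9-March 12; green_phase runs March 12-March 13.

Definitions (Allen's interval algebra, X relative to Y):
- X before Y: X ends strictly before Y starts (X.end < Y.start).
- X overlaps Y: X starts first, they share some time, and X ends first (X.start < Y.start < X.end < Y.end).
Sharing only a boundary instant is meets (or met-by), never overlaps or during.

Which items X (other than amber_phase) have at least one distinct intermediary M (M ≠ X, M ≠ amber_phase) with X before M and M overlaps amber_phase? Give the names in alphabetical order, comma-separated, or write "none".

none

Target amber_phase = [March 6, March 16].
Intermediaries M with M overlaps amber_phase: blue_phase.
Via blue_phase — items with X before blue_phase: none.
Union: none.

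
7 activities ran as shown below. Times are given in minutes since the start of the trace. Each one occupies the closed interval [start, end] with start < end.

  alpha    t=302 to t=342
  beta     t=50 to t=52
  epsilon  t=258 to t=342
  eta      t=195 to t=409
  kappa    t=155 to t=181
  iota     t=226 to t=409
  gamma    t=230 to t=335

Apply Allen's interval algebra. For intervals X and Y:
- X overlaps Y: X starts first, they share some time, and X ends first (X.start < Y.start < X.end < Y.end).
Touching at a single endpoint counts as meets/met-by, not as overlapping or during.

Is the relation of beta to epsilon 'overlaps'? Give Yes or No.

beta = [t=50, t=52], epsilon = [t=258, t=342].
Actual relation of beta to epsilon: before.
Asked whether 'overlaps' holds → No.

No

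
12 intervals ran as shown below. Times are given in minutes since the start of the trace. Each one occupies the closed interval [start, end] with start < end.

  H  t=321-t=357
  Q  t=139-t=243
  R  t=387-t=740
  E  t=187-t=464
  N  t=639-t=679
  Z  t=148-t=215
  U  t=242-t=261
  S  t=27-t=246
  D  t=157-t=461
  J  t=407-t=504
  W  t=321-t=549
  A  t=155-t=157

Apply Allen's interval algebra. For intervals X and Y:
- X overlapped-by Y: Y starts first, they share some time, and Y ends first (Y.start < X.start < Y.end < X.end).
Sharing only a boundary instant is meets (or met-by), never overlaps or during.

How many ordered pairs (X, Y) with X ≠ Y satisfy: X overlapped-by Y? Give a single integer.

16

Checking all 132 ordered pairs for relation 'overlapped-by'; matching pairs in alphabetical order:
(D, Q): D overlapped-by Q ✓
(D, S): D overlapped-by S ✓
(D, Z): D overlapped-by Z ✓
(E, D): E overlapped-by D ✓
(E, Q): E overlapped-by Q ✓
(E, S): E overlapped-by S ✓
(E, Z): E overlapped-by Z ✓
(J, D): J overlapped-by D ✓
(J, E): J overlapped-by E ✓
(R, D): R overlapped-by D ✓
(R, E): R overlapped-by E ✓
(R, W): R overlapped-by W ✓
(U, Q): U overlapped-by Q ✓
(U, S): U overlapped-by S ✓
(W, D): W overlapped-by D ✓
(W, E): W overlapped-by E ✓
Count: 16.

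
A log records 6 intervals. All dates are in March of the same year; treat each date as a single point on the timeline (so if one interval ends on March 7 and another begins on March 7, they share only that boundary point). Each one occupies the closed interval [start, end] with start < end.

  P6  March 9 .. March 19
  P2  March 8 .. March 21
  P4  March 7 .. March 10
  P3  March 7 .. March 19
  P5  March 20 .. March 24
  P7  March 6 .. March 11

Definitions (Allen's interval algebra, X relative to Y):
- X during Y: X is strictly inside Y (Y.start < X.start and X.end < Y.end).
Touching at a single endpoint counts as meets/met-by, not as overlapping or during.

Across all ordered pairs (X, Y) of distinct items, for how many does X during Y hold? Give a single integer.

2

Checking all 30 ordered pairs for relation 'during'; matching pairs in alphabetical order:
(P4, P7): P4 during P7 ✓
(P6, P2): P6 during P2 ✓
Count: 2.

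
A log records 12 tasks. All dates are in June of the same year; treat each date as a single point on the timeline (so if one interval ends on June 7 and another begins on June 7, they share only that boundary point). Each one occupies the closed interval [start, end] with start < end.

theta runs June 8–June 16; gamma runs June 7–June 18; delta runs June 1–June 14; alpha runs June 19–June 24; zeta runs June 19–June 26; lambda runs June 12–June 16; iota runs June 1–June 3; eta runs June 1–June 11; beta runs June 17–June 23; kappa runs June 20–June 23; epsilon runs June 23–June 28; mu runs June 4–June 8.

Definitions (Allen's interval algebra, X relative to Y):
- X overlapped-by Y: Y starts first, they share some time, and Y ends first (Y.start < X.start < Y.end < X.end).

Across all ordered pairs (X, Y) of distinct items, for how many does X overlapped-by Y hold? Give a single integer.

11

Checking all 132 ordered pairs for relation 'overlapped-by'; matching pairs in alphabetical order:
(alpha, beta): alpha overlapped-by beta ✓
(beta, gamma): beta overlapped-by gamma ✓
(epsilon, alpha): epsilon overlapped-by alpha ✓
(epsilon, zeta): epsilon overlapped-by zeta ✓
(gamma, delta): gamma overlapped-by delta ✓
(gamma, eta): gamma overlapped-by eta ✓
(gamma, mu): gamma overlapped-by mu ✓
(lambda, delta): lambda overlapped-by delta ✓
(theta, delta): theta overlapped-by delta ✓
(theta, eta): theta overlapped-by eta ✓
(zeta, beta): zeta overlapped-by beta ✓
Count: 11.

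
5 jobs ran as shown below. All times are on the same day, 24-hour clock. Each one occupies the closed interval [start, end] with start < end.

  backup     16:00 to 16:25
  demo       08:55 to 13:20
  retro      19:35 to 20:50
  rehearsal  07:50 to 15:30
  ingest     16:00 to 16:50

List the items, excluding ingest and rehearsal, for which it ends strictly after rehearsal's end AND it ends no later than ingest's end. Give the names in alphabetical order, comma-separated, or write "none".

backup

Conditions: its end is strictly after rehearsal's end (X.end > 15:30) AND its end is no later than ingest's end (X.end <= 16:50).
backup: end 16:25 > 15:30? ✓; end 16:25 <= 16:50? ✓ → yes.
demo: end 13:20 > 15:30? ✗; end 13:20 <= 16:50? ✓ → no.
retro: end 20:50 > 15:30? ✓; end 20:50 <= 16:50? ✗ → no.
Result: backup.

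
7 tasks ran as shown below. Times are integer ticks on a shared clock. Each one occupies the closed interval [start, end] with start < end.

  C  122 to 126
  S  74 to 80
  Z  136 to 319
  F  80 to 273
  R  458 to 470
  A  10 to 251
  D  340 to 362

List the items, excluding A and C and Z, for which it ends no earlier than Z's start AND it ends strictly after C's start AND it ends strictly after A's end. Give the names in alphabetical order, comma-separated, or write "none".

Conditions: its end is no earlier than Z's start (X.end >= 136) AND its end is strictly after C's start (X.end > 122) AND its end is strictly after A's end (X.end > 251).
D: end 362 >= 136? ✓; end 362 > 122? ✓; end 362 > 251? ✓ → yes.
F: end 273 >= 136? ✓; end 273 > 122? ✓; end 273 > 251? ✓ → yes.
R: end 470 >= 136? ✓; end 470 > 122? ✓; end 470 > 251? ✓ → yes.
S: end 80 >= 136? ✗; end 80 > 122? ✗; end 80 > 251? ✗ → no.
Result: D, F, R.

D, F, R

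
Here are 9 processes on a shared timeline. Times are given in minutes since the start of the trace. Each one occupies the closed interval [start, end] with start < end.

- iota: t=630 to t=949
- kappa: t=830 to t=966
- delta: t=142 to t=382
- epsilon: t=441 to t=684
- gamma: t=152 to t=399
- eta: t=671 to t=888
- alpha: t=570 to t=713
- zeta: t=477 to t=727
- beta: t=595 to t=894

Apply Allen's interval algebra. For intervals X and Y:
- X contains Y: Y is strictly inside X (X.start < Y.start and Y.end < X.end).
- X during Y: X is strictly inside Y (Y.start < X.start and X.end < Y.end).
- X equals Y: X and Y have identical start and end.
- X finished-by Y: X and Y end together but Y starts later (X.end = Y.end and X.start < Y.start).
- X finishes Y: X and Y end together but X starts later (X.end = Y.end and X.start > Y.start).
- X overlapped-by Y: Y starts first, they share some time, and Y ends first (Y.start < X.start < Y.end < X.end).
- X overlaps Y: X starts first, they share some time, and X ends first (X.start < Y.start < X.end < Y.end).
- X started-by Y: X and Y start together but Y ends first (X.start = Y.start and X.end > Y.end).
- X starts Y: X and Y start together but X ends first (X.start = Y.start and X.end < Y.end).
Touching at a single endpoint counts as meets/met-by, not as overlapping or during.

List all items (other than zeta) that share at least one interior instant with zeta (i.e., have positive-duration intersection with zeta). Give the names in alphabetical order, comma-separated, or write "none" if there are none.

Target zeta = [t=477, t=727].
alpha [t=570, t=713] → during → yes.
beta [t=595, t=894] → overlapped-by → yes.
delta [t=142, t=382] → before → no.
epsilon [t=441, t=684] → overlaps → yes.
eta [t=671, t=888] → overlapped-by → yes.
gamma [t=152, t=399] → before → no.
iota [t=630, t=949] → overlapped-by → yes.
kappa [t=830, t=966] → after → no.
Result: alpha, beta, epsilon, eta, iota.

alpha, beta, epsilon, eta, iota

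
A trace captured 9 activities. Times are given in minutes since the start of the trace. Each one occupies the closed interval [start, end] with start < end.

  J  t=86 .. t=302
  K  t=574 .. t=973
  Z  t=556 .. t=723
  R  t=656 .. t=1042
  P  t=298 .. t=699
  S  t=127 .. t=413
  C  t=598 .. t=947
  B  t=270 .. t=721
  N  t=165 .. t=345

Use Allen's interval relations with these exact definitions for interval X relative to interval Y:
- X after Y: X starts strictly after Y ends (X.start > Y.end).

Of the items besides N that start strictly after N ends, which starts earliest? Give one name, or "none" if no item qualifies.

Z

Target N = [t=165, t=345].
B [t=270, t=721] → overlapped-by → excluded.
C [t=598, t=947] → after → candidate.
J [t=86, t=302] → overlaps → excluded.
K [t=574, t=973] → after → candidate.
P [t=298, t=699] → overlapped-by → excluded.
R [t=656, t=1042] → after → candidate.
S [t=127, t=413] → contains → excluded.
Z [t=556, t=723] → after → candidate.
Among candidates, earliest start is t=556 → Z.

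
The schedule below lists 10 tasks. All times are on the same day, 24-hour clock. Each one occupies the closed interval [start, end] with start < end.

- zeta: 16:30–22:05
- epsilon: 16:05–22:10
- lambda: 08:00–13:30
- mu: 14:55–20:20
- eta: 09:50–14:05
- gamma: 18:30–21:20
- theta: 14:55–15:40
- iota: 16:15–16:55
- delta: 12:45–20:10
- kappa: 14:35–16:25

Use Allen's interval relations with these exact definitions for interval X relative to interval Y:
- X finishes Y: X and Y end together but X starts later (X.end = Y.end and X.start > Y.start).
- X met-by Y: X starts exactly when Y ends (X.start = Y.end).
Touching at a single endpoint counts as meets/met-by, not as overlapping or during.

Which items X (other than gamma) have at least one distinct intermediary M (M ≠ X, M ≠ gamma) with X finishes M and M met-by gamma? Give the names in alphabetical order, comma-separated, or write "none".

none

Target gamma = [18:30, 21:20].
Intermediaries M with M met-by gamma: none.
Union: none.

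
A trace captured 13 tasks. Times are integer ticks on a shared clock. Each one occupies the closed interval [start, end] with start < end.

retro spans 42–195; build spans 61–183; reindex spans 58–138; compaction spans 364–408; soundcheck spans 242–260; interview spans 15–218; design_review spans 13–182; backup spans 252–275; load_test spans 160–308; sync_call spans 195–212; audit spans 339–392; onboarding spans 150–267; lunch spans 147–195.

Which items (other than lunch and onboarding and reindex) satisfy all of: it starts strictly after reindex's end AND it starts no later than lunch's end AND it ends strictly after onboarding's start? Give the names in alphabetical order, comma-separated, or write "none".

load_test, sync_call

Conditions: its start is strictly after reindex's end (X.start > 138) AND its start is no later than lunch's end (X.start <= 195) AND its end is strictly after onboarding's start (X.end > 150).
audit: start 339 > 138? ✓; start 339 <= 195? ✗; end 392 > 150? ✓ → no.
backup: start 252 > 138? ✓; start 252 <= 195? ✗; end 275 > 150? ✓ → no.
build: start 61 > 138? ✗; start 61 <= 195? ✓; end 183 > 150? ✓ → no.
compaction: start 364 > 138? ✓; start 364 <= 195? ✗; end 408 > 150? ✓ → no.
design_review: start 13 > 138? ✗; start 13 <= 195? ✓; end 182 > 150? ✓ → no.
interview: start 15 > 138? ✗; start 15 <= 195? ✓; end 218 > 150? ✓ → no.
load_test: start 160 > 138? ✓; start 160 <= 195? ✓; end 308 > 150? ✓ → yes.
retro: start 42 > 138? ✗; start 42 <= 195? ✓; end 195 > 150? ✓ → no.
soundcheck: start 242 > 138? ✓; start 242 <= 195? ✗; end 260 > 150? ✓ → no.
sync_call: start 195 > 138? ✓; start 195 <= 195? ✓; end 212 > 150? ✓ → yes.
Result: load_test, sync_call.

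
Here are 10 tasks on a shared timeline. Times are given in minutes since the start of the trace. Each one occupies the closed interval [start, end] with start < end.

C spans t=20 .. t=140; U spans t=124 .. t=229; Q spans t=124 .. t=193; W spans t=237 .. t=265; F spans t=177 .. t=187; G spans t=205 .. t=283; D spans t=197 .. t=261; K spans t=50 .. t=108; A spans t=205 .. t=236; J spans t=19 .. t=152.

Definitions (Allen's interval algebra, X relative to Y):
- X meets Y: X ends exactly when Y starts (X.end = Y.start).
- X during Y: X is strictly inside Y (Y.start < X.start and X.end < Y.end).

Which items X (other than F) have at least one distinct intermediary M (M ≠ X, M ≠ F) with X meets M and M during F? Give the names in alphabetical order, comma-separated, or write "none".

none

Target F = [t=177, t=187].
Intermediaries M with M during F: none.
Union: none.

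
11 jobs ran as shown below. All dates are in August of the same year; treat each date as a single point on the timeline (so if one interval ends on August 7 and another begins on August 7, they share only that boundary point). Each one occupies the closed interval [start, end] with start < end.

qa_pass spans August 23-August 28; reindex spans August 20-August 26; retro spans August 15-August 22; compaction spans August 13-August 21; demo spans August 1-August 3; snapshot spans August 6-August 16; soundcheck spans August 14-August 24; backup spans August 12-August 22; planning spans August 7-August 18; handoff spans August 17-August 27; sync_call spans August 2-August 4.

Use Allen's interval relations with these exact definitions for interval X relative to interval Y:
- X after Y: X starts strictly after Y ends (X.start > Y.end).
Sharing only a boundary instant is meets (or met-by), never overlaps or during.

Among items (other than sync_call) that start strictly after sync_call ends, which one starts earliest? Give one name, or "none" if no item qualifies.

snapshot

Target sync_call = [August 2, August 4].
backup [August 12, August 22] → after → candidate.
compaction [August 13, August 21] → after → candidate.
demo [August 1, August 3] → overlaps → excluded.
handoff [August 17, August 27] → after → candidate.
planning [August 7, August 18] → after → candidate.
qa_pass [August 23, August 28] → after → candidate.
reindex [August 20, August 26] → after → candidate.
retro [August 15, August 22] → after → candidate.
snapshot [August 6, August 16] → after → candidate.
soundcheck [August 14, August 24] → after → candidate.
Among candidates, earliest start is August 6 → snapshot.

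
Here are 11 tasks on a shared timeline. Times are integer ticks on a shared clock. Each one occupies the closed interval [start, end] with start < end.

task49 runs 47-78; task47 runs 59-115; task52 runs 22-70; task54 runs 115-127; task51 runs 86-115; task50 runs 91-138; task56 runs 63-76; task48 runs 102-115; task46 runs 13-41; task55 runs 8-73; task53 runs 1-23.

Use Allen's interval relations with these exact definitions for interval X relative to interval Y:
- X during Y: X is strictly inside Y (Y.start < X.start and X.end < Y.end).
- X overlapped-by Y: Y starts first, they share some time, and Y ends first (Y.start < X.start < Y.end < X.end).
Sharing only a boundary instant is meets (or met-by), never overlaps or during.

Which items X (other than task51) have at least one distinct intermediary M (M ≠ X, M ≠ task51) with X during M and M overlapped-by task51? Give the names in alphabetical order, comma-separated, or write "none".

Target task51 = [86, 115].
Intermediaries M with M overlapped-by task51: task50.
Via task50 — items with X during task50: task48, task54.
Union: task48, task54.

task48, task54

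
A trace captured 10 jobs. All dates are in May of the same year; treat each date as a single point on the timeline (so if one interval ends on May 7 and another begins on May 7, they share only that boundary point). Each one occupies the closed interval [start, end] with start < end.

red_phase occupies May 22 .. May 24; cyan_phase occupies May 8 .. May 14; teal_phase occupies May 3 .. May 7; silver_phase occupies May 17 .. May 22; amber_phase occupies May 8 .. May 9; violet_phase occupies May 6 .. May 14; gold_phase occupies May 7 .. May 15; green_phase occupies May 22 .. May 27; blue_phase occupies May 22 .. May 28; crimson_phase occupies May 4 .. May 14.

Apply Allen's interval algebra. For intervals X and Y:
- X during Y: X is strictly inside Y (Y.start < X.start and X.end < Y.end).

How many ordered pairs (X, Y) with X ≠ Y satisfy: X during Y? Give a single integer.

Checking all 90 ordered pairs for relation 'during'; matching pairs in alphabetical order:
(amber_phase, crimson_phase): amber_phase during crimson_phase ✓
(amber_phase, gold_phase): amber_phase during gold_phase ✓
(amber_phase, violet_phase): amber_phase during violet_phase ✓
(cyan_phase, gold_phase): cyan_phase during gold_phase ✓
Count: 4.

4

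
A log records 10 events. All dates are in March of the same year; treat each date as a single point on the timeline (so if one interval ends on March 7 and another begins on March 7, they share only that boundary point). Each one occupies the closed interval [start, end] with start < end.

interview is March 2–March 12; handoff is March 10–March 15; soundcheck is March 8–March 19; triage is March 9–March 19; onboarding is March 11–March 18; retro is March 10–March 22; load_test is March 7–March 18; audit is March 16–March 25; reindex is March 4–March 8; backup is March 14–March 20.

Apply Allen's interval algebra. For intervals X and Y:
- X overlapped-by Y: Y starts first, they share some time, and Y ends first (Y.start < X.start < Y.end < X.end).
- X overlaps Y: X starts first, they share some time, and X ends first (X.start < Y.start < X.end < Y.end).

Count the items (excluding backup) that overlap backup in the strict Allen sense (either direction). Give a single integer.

6

Target backup = [March 14, March 20].
audit [March 16, March 25] → overlapped-by → counts.
handoff [March 10, March 15] → overlaps → counts.
interview [March 2, March 12] → before → no.
load_test [March 7, March 18] → overlaps → counts.
onboarding [March 11, March 18] → overlaps → counts.
reindex [March 4, March 8] → before → no.
retro [March 10, March 22] → contains → no.
soundcheck [March 8, March 19] → overlaps → counts.
triage [March 9, March 19] → overlaps → counts.
Total: 6.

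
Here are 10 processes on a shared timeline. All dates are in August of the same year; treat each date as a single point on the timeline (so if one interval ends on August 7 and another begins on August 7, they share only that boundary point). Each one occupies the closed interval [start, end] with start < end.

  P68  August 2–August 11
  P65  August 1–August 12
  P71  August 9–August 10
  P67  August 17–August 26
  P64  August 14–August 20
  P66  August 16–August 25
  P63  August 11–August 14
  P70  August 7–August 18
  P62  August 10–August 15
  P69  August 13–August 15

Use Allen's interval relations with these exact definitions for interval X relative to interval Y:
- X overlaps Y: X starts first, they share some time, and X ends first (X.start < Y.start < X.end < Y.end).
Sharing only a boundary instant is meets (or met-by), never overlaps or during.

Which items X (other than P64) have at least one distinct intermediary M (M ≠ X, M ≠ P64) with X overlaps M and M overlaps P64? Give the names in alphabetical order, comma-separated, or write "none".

P63, P65, P68

Target P64 = [August 14, August 20].
Intermediaries M with M overlaps P64: P62, P69, P70.
Via P62 — items with X overlaps P62: P65, P68.
Via P69 — items with X overlaps P69: P63.
Via P70 — items with X overlaps P70: P65, P68.
Union: P63, P65, P68.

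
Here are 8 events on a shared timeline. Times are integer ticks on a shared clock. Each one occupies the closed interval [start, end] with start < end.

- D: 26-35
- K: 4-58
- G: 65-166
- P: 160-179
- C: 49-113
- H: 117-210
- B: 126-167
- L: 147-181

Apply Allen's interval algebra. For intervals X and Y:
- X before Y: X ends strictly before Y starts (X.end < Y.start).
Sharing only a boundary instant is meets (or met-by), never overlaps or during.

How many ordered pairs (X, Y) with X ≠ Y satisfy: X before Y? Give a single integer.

Checking all 56 ordered pairs for relation 'before'; matching pairs in alphabetical order:
(C, B): C before B ✓
(C, H): C before H ✓
(C, L): C before L ✓
(C, P): C before P ✓
(D, B): D before B ✓
(D, C): D before C ✓
(D, G): D before G ✓
(D, H): D before H ✓
(D, L): D before L ✓
(D, P): D before P ✓
(K, B): K before B ✓
(K, G): K before G ✓
(K, H): K before H ✓
(K, L): K before L ✓
(K, P): K before P ✓
Count: 15.

15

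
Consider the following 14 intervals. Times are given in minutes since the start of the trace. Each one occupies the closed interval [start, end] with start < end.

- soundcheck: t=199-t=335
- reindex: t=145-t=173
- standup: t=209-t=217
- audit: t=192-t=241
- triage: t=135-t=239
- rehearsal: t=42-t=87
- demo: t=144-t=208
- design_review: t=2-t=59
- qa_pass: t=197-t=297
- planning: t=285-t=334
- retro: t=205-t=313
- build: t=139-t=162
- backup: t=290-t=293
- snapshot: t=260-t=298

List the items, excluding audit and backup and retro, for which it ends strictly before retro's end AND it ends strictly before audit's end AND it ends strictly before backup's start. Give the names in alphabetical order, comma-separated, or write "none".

build, demo, design_review, rehearsal, reindex, standup, triage

Conditions: its end is strictly before retro's end (X.end < t=313) AND its end is strictly before audit's end (X.end < t=241) AND its end is strictly before backup's start (X.end < t=290).
build: end t=162 < t=313? ✓; end t=162 < t=241? ✓; end t=162 < t=290? ✓ → yes.
demo: end t=208 < t=313? ✓; end t=208 < t=241? ✓; end t=208 < t=290? ✓ → yes.
design_review: end t=59 < t=313? ✓; end t=59 < t=241? ✓; end t=59 < t=290? ✓ → yes.
planning: end t=334 < t=313? ✗; end t=334 < t=241? ✗; end t=334 < t=290? ✗ → no.
qa_pass: end t=297 < t=313? ✓; end t=297 < t=241? ✗; end t=297 < t=290? ✗ → no.
rehearsal: end t=87 < t=313? ✓; end t=87 < t=241? ✓; end t=87 < t=290? ✓ → yes.
reindex: end t=173 < t=313? ✓; end t=173 < t=241? ✓; end t=173 < t=290? ✓ → yes.
snapshot: end t=298 < t=313? ✓; end t=298 < t=241? ✗; end t=298 < t=290? ✗ → no.
soundcheck: end t=335 < t=313? ✗; end t=335 < t=241? ✗; end t=335 < t=290? ✗ → no.
standup: end t=217 < t=313? ✓; end t=217 < t=241? ✓; end t=217 < t=290? ✓ → yes.
triage: end t=239 < t=313? ✓; end t=239 < t=241? ✓; end t=239 < t=290? ✓ → yes.
Result: build, demo, design_review, rehearsal, reindex, standup, triage.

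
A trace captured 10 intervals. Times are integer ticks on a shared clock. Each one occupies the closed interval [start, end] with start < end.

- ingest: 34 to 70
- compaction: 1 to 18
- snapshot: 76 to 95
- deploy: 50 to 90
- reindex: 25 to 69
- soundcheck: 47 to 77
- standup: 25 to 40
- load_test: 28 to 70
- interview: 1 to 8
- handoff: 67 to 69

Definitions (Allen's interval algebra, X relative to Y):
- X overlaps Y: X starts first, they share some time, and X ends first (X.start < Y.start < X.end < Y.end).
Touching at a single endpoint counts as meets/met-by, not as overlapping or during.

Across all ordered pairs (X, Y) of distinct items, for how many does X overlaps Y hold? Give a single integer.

13

Checking all 90 ordered pairs for relation 'overlaps'; matching pairs in alphabetical order:
(deploy, snapshot): deploy overlaps snapshot ✓
(ingest, deploy): ingest overlaps deploy ✓
(ingest, soundcheck): ingest overlaps soundcheck ✓
(load_test, deploy): load_test overlaps deploy ✓
(load_test, soundcheck): load_test overlaps soundcheck ✓
(reindex, deploy): reindex overlaps deploy ✓
(reindex, ingest): reindex overlaps ingest ✓
(reindex, load_test): reindex overlaps load_test ✓
(reindex, soundcheck): reindex overlaps soundcheck ✓
(soundcheck, deploy): soundcheck overlaps deploy ✓
(soundcheck, snapshot): soundcheck overlaps snapshot ✓
(standup, ingest): standup overlaps ingest ✓
(standup, load_test): standup overlaps load_test ✓
Count: 13.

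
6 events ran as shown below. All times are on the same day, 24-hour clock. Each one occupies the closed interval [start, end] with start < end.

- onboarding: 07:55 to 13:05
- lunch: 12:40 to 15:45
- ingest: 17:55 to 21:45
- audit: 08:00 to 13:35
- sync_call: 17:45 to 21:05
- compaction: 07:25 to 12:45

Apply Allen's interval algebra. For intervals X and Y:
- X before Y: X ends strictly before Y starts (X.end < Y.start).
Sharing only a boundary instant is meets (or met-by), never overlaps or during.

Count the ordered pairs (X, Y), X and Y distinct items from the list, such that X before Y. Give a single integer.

8

Checking all 30 ordered pairs for relation 'before'; matching pairs in alphabetical order:
(audit, ingest): audit before ingest ✓
(audit, sync_call): audit before sync_call ✓
(compaction, ingest): compaction before ingest ✓
(compaction, sync_call): compaction before sync_call ✓
(lunch, ingest): lunch before ingest ✓
(lunch, sync_call): lunch before sync_call ✓
(onboarding, ingest): onboarding before ingest ✓
(onboarding, sync_call): onboarding before sync_call ✓
Count: 8.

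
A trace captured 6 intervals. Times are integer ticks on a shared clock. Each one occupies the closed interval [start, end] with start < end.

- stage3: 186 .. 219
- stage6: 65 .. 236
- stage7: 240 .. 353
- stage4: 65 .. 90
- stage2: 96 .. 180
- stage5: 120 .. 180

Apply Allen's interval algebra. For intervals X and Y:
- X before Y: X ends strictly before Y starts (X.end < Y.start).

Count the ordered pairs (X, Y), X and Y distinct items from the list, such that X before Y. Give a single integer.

Checking all 30 ordered pairs for relation 'before'; matching pairs in alphabetical order:
(stage2, stage3): stage2 before stage3 ✓
(stage2, stage7): stage2 before stage7 ✓
(stage3, stage7): stage3 before stage7 ✓
(stage4, stage2): stage4 before stage2 ✓
(stage4, stage3): stage4 before stage3 ✓
(stage4, stage5): stage4 before stage5 ✓
(stage4, stage7): stage4 before stage7 ✓
(stage5, stage3): stage5 before stage3 ✓
(stage5, stage7): stage5 before stage7 ✓
(stage6, stage7): stage6 before stage7 ✓
Count: 10.

10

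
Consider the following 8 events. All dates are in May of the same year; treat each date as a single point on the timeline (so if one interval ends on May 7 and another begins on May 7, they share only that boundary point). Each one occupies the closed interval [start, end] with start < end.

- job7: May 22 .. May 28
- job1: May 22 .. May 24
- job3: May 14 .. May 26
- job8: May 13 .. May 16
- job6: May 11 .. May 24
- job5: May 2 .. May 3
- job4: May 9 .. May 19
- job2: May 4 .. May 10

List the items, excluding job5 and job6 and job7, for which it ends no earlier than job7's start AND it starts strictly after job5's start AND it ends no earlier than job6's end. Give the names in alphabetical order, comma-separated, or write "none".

Conditions: its end is no earlier than job7's start (X.end >= May 22) AND its start is strictly after job5's start (X.start > May 2) AND its end is no earlier than job6's end (X.end >= May 24).
job1: end May 24 >= May 22? ✓; start May 22 > May 2? ✓; end May 24 >= May 24? ✓ → yes.
job2: end May 10 >= May 22? ✗; start May 4 > May 2? ✓; end May 10 >= May 24? ✗ → no.
job3: end May 26 >= May 22? ✓; start May 14 > May 2? ✓; end May 26 >= May 24? ✓ → yes.
job4: end May 19 >= May 22? ✗; start May 9 > May 2? ✓; end May 19 >= May 24? ✗ → no.
job8: end May 16 >= May 22? ✗; start May 13 > May 2? ✓; end May 16 >= May 24? ✗ → no.
Result: job1, job3.

job1, job3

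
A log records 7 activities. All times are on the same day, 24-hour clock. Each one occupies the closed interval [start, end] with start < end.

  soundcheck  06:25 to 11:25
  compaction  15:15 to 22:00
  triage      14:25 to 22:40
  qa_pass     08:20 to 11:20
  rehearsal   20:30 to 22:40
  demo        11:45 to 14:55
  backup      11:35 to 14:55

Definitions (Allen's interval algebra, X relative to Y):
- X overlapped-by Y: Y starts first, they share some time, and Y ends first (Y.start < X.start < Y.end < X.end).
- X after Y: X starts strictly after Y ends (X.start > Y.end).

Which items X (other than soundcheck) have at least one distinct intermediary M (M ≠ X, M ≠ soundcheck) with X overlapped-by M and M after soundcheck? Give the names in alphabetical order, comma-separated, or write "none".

rehearsal, triage

Target soundcheck = [06:25, 11:25].
Intermediaries M with M after soundcheck: backup, compaction, demo, rehearsal, triage.
Via backup — items with X overlapped-by backup: triage.
Via compaction — items with X overlapped-by compaction: rehearsal.
Via demo — items with X overlapped-by demo: triage.
Via rehearsal — items with X overlapped-by rehearsal: none.
Via triage — items with X overlapped-by triage: none.
Union: rehearsal, triage.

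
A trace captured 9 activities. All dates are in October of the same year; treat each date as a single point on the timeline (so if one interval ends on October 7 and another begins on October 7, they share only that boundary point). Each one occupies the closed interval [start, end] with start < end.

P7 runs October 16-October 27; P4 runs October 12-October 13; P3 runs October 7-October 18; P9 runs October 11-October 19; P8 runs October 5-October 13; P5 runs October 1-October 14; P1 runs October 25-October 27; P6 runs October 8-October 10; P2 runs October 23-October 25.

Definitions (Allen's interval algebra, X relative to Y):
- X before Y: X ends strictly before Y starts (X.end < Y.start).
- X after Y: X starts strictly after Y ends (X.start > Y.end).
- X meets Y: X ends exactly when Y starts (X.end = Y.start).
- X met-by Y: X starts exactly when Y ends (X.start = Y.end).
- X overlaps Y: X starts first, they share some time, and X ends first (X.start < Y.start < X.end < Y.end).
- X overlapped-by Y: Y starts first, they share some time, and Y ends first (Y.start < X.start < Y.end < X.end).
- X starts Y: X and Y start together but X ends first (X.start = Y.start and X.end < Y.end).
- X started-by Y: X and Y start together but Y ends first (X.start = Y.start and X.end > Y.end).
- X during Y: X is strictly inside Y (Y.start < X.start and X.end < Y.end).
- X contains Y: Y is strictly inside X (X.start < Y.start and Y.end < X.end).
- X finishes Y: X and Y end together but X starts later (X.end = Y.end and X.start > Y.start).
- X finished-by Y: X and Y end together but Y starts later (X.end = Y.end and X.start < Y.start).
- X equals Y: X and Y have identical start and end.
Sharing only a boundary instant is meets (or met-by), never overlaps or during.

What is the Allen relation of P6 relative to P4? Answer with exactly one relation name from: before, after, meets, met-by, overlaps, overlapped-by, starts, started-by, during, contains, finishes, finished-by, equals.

P6 = [October 8, October 10]; P4 = [October 12, October 13].
Compare endpoints: P6.start < P4.start, P6.start < P4.end, P6.end < P4.start, P6.end < P4.end.
That pattern is 'before'.

before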